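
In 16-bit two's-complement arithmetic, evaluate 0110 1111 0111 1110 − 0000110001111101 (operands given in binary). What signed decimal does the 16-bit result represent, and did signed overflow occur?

25345; no overflow

0110 1111 0111 1110 → 0110111101111110 = 28542 (signed)
0000110001111101 = 3197 (signed)
Subtract via negate-and-add: invert 0000110001111101 + 1 = 1111001110000011 (i.e. -3197).
  0110111101111110
+ 1111001110000011
= 0110001100000001  (discard carry-out 1)
Result 0110001100000001: MSB = 0 → value 25345.
Addends (after negating the subtrahend) have opposite signs, so signed overflow cannot occur.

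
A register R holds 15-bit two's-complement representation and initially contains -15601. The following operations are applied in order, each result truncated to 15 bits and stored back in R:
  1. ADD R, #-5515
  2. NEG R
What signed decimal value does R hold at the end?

Start: R = -15601 = 100001100001111.
R = -15601 + (-5515) = -21116; wraps to 11652 = 010110110000100
R = −(11652) = -11652 = 101001001111100

-11652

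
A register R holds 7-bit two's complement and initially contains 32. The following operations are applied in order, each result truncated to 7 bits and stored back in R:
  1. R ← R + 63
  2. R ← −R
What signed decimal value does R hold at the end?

Start: R = 32 = 0100000.
R = 32 + 63 = 95; wraps to -33 = 1011111
R = −(-33) = 33 = 0100001

33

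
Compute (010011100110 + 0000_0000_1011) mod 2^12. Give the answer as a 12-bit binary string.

  010011100110
+ 000000001011
= 010011110001

010011110001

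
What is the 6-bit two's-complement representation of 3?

000011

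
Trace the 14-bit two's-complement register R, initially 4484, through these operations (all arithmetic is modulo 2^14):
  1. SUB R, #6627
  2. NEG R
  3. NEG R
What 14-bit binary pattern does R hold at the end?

11011110100001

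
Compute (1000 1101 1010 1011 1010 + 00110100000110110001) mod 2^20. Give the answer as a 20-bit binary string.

  10001101101010111010
+ 00110100000110110001
= 11000001110001101011

11000001110001101011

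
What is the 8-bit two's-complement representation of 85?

01010101

85 is non-negative, so write it directly in 8 bits: 01010101.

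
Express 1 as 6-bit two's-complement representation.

000001

1 is non-negative, so write it directly in 6 bits: 000001.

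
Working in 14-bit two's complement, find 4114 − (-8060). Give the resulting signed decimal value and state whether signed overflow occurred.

4114 → 01000000010010
-8060 → 10000010000100
Subtract via negate-and-add: invert 10000010000100 + 1 = 01111101111100 (i.e. 8060).
  01000000010010
+ 01111101111100
= 10111110001110
Result 10111110001110: MSB = 1 → 12174 − 16384 = -4210.
Both addends (after negating the subtrahend) are non-negative but the stored result is negative: signed overflow. The true value 4114 − (-8060) = 12174 lies outside [-8192, 8191].

-4210; overflow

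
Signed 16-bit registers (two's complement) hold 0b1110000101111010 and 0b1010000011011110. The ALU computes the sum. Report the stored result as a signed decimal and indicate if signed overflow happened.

0b1110000101111010 → 1110000101111010 = -7814 (signed)
0b1010000011011110 → 1010000011011110 = -24354 (signed)
  1110000101111010
+ 1010000011011110
= 1000001001011000  (discard carry-out 1)
Result 1000001001011000: MSB = 1 → 33368 − 65536 = -32168.
Both addends are negative and so is the stored result: no signed overflow.

-32168; no overflow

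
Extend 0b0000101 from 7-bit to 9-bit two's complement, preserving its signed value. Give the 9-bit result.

MSB of 0000101 is 0; replicate it into the new high bits.
00|0000101 → 000000101 (still 5).

000000101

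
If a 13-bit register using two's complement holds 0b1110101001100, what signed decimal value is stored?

-692

MSB is 1, so the value is negative.
Invert: 0001010110011. Add 1: 0001010110100 = 692. So the value is −692.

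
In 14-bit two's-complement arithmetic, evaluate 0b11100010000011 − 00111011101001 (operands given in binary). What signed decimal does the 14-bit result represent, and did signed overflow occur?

-5734; no overflow

0b11100010000011 → 11100010000011 = -1917 (signed)
00111011101001 = 3817 (signed)
Subtract via negate-and-add: invert 00111011101001 + 1 = 11000100010111 (i.e. -3817).
  11100010000011
+ 11000100010111
= 10100110011010  (discard carry-out 1)
Result 10100110011010: MSB = 1 → 10650 − 16384 = -5734.
Both addends (after negating the subtrahend) are negative and so is the stored result: no signed overflow.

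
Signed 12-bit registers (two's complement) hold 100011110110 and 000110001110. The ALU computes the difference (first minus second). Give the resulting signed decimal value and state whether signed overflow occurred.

1896; overflow

100011110110 = -1802 (signed)
000110001110 = 398 (signed)
Subtract via negate-and-add: invert 000110001110 + 1 = 111001110010 (i.e. -398).
  100011110110
+ 111001110010
= 011101101000  (discard carry-out 1)
Result 011101101000: MSB = 0 → value 1896.
Both addends (after negating the subtrahend) are negative but the stored result is non-negative: signed overflow. The true value -1802 − 398 = -2200 lies outside [-2048, 2047].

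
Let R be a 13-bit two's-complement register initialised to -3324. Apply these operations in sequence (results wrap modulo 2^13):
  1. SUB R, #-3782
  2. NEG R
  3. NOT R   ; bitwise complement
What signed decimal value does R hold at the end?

457

Start: R = -3324 = 1001100000100.
R = -3324 − (-3782) = 458 = 0000111001010
R = −(458) = -458 = 1111000110110
R = NOT 1111000110110 = 0000111001001 = 457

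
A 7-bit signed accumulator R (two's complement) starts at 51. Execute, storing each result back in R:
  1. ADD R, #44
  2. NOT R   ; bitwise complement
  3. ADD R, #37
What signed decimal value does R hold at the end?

Start: R = 51 = 0110011.
R = 51 + 44 = 95; wraps to -33 = 1011111
R = NOT 1011111 = 0100000 = 32
R = 32 + 37 = 69; wraps to -59 = 1000101

-59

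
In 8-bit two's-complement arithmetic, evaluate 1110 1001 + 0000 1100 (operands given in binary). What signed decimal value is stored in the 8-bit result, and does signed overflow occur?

1110 1001 → 11101001 = -23 (signed)
0000 1100 → 00001100 = 12 (signed)
  11101001
+ 00001100
= 11110101
Result 11110101: MSB = 1 → 245 − 256 = -11.
Addends have opposite signs, so signed overflow cannot occur.

-11; no overflow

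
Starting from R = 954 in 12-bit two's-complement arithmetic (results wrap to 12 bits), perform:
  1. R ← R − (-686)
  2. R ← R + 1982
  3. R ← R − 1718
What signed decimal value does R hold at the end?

1904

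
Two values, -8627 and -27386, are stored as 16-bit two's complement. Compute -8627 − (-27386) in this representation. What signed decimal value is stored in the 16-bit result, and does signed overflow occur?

18759; no overflow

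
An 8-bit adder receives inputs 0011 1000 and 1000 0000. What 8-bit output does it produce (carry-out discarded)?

10111000

  00111000
+ 10000000
= 10111000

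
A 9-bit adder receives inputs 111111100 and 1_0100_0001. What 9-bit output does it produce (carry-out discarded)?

  111111100
+ 101000001
= 100111101  (discard carry-out 1)

100111101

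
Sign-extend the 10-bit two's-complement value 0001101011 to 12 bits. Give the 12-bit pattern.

000001101011

MSB of 0001101011 is 0; replicate it into the new high bits.
00|0001101011 → 000001101011 (still 107).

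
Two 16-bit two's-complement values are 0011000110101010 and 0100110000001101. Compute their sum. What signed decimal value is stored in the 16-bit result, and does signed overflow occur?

0011000110101010 = 12714 (signed)
0100110000001101 = 19469 (signed)
  0011000110101010
+ 0100110000001101
= 0111110110110111
Result 0111110110110111: MSB = 0 → value 32183.
Both addends are non-negative and so is the stored result: no signed overflow.

32183; no overflow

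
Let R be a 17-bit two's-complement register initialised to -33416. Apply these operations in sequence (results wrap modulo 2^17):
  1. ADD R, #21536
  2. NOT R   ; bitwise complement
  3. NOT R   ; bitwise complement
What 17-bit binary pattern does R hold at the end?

11101000110011000

Start: R = -33416 = 10111110101111000.
R = -33416 + 21536 = -11880 = 11101000110011000
R = NOT 11101000110011000 = 00010111001100111 = 11879
R = NOT 00010111001100111 = 11101000110011000 = -11880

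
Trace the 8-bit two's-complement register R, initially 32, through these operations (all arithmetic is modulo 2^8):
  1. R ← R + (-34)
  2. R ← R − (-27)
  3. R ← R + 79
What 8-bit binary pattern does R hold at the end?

Start: R = 32 = 00100000.
R = 32 + (-34) = -2 = 11111110
R = -2 − (-27) = 25 = 00011001
R = 25 + 79 = 104 = 01101000

01101000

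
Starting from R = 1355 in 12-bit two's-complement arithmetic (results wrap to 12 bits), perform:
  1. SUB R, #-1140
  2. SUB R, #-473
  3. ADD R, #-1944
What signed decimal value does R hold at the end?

Start: R = 1355 = 010101001011.
R = 1355 − (-1140) = 2495; wraps to -1601 = 100110111111
R = -1601 − (-473) = -1128 = 101110011000
R = -1128 + (-1944) = -3072; wraps to 1024 = 010000000000

1024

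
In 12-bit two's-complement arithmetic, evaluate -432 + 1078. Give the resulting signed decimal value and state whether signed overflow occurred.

-432 → 111001010000
1078 → 010000110110
  111001010000
+ 010000110110
= 001010000110  (discard carry-out 1)
Result 001010000110: MSB = 0 → value 646.
Addends have opposite signs, so signed overflow cannot occur.

646; no overflow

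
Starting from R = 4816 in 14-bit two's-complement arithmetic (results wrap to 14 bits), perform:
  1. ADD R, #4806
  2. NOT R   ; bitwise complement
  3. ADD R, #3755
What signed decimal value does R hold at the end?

-5868

Start: R = 4816 = 01001011010000.
R = 4816 + 4806 = 9622; wraps to -6762 = 10010110010110
R = NOT 10010110010110 = 01101001101001 = 6761
R = 6761 + 3755 = 10516; wraps to -5868 = 10100100010100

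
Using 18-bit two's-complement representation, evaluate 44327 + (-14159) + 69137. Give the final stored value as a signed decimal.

99305

44327 + (-14159) = 30168 (000111010111011000)
30168 + 69137 = 99305 (011000001111101001)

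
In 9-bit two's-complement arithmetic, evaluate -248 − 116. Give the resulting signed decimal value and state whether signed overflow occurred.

-248 → 100001000
116 → 001110100
Subtract via negate-and-add: invert 001110100 + 1 = 110001100 (i.e. -116).
  100001000
+ 110001100
= 010010100  (discard carry-out 1)
Result 010010100: MSB = 0 → value 148.
Both addends (after negating the subtrahend) are negative but the stored result is non-negative: signed overflow. The true value -248 − 116 = -364 lies outside [-256, 255].

148; overflow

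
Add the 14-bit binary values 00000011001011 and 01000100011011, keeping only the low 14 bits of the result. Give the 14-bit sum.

01000111100110

  00000011001011
+ 01000100011011
= 01000111100110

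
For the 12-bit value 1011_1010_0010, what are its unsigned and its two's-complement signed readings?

Unsigned: 101110100010 = 2978.
Signed: MSB=1 → 2978 − 4096 = -1118.

unsigned = 2978, signed = -1118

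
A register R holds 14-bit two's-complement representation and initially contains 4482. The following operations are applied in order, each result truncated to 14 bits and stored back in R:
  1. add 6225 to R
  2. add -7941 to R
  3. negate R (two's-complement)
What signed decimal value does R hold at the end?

Start: R = 4482 = 01000110000010.
R = 4482 + 6225 = 10707; wraps to -5677 = 10100111010011
R = -5677 + (-7941) = -13618; wraps to 2766 = 00101011001110
R = −(2766) = -2766 = 11010100110010

-2766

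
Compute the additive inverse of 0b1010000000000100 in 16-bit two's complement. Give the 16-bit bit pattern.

0101111111111100

Invert: 0101111111111011. Add 1: 0101111111111100.
Check: 1010000000000100 = -24572, 0101111111111100 = 24572.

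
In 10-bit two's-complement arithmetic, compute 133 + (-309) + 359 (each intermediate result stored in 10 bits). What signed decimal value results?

183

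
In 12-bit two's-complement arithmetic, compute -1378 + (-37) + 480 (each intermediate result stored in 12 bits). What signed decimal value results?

-1378 + (-37) = -1415 (101001111001)
-1415 + 480 = -935 (110001011001)

-935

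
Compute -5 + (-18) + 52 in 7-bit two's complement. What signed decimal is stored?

29

-5 + (-18) = -23 (1101001)
-23 + 52 = 29 (0011101)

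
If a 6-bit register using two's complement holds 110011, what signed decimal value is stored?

-13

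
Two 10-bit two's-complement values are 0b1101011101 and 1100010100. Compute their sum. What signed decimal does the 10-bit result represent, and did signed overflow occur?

-399; no overflow

0b1101011101 → 1101011101 = -163 (signed)
1100010100 = -236 (signed)
  1101011101
+ 1100010100
= 1001110001  (discard carry-out 1)
Result 1001110001: MSB = 1 → 625 − 1024 = -399.
Both addends are negative and so is the stored result: no signed overflow.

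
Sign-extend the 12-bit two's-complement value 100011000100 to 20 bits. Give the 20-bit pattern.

MSB of 100011000100 is 1; replicate it into the new high bits.
11111111|100011000100 → 11111111100011000100 (still -1852).

11111111100011000100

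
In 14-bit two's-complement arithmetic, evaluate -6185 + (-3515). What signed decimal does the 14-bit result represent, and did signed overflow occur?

6684; overflow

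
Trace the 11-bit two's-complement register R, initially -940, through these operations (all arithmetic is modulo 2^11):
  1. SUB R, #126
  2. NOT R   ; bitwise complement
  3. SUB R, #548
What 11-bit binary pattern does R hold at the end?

01000000101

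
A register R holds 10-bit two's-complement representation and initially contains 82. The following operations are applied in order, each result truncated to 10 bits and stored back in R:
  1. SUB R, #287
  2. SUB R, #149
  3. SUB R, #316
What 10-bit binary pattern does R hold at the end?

Start: R = 82 = 0001010010.
R = 82 − 287 = -205 = 1100110011
R = -205 − 149 = -354 = 1010011110
R = -354 − 316 = -670; wraps to 354 = 0101100010

0101100010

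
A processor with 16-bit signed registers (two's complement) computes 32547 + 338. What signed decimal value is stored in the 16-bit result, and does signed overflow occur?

32547 → 0111111100100011
338 → 0000000101010010
  0111111100100011
+ 0000000101010010
= 1000000001110101
Result 1000000001110101: MSB = 1 → 32885 − 65536 = -32651.
Both addends are non-negative but the stored result is negative: signed overflow. The true value 32547 + 338 = 32885 lies outside [-32768, 32767].

-32651; overflow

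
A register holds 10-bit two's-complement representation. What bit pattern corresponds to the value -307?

|-307| = 307 = 0100110011 in 10 bits.
Invert the bits: 1011001100. Add 1: 1011001101.
Check: 1011001101 reads as 717 − 1024 = -307.

1011001101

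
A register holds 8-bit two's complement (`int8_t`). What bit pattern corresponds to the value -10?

|-10| = 10 = 00001010 in 8 bits.
Invert the bits: 11110101. Add 1: 11110110.
Check: 11110110 reads as 246 − 256 = -10.

11110110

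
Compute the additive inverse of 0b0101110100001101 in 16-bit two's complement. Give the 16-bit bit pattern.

1010001011110011

Invert: 1010001011110010. Add 1: 1010001011110011.
Check: 0101110100001101 = 23821, 1010001011110011 = -23821.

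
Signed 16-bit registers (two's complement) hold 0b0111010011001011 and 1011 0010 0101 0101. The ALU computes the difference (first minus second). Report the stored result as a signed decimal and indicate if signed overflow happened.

0b0111010011001011 → 0111010011001011 = 29899 (signed)
1011 0010 0101 0101 → 1011001001010101 = -19883 (signed)
Subtract via negate-and-add: invert 1011001001010101 + 1 = 0100110110101011 (i.e. 19883).
  0111010011001011
+ 0100110110101011
= 1100001001110110
Result 1100001001110110: MSB = 1 → 49782 − 65536 = -15754.
Both addends (after negating the subtrahend) are non-negative but the stored result is negative: signed overflow. The true value 29899 − (-19883) = 49782 lies outside [-32768, 32767].

-15754; overflow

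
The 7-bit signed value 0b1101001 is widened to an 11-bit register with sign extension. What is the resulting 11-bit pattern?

MSB of 1101001 is 1; replicate it into the new high bits.
1111|1101001 → 11111101001 (still -23).

11111101001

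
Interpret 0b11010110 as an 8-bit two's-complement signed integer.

-42

MSB is 1, so the value is negative.
Invert: 00101001. Add 1: 00101010 = 42. So the value is −42.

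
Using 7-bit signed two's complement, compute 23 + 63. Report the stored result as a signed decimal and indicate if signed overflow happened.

-42; overflow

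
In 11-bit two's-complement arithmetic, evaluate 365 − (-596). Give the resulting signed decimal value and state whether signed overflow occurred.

365 → 00101101101
-596 → 10110101100
Subtract via negate-and-add: invert 10110101100 + 1 = 01001010100 (i.e. 596).
  00101101101
+ 01001010100
= 01111000001
Result 01111000001: MSB = 0 → value 961.
Both addends (after negating the subtrahend) are non-negative and so is the stored result: no signed overflow.

961; no overflow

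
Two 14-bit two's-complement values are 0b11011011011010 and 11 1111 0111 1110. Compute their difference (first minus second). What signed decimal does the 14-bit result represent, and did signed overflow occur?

-2212; no overflow

0b11011011011010 → 11011011011010 = -2342 (signed)
11 1111 0111 1110 → 11111101111110 = -130 (signed)
Subtract via negate-and-add: invert 11111101111110 + 1 = 00000010000010 (i.e. 130).
  11011011011010
+ 00000010000010
= 11011101011100
Result 11011101011100: MSB = 1 → 14172 − 16384 = -2212.
Addends (after negating the subtrahend) have opposite signs, so signed overflow cannot occur.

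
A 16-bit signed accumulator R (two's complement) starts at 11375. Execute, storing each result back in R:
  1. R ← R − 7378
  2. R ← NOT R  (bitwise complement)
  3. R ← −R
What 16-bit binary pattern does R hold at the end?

0000111110011110

Start: R = 11375 = 0010110001101111.
R = 11375 − 7378 = 3997 = 0000111110011101
R = NOT 0000111110011101 = 1111000001100010 = -3998
R = −(-3998) = 3998 = 0000111110011110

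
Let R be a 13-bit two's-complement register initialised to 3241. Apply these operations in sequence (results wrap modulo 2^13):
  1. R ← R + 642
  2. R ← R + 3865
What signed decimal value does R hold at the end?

Start: R = 3241 = 0110010101001.
R = 3241 + 642 = 3883 = 0111100101011
R = 3883 + 3865 = 7748; wraps to -444 = 1111001000100

-444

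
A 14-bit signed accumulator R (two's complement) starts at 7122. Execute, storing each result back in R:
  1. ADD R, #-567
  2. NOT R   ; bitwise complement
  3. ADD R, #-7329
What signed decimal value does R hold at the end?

2499

Start: R = 7122 = 01101111010010.
R = 7122 + (-567) = 6555 = 01100110011011
R = NOT 01100110011011 = 10011001100100 = -6556
R = -6556 + (-7329) = -13885; wraps to 2499 = 00100111000011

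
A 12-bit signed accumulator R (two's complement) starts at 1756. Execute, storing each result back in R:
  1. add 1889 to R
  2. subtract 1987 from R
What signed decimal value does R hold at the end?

1658

Start: R = 1756 = 011011011100.
R = 1756 + 1889 = 3645; wraps to -451 = 111000111101
R = -451 − 1987 = -2438; wraps to 1658 = 011001111010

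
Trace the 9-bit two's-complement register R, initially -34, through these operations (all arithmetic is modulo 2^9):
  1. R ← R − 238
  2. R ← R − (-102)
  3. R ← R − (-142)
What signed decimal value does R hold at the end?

-28

Start: R = -34 = 111011110.
R = -34 − 238 = -272; wraps to 240 = 011110000
R = 240 − (-102) = 342; wraps to -170 = 101010110
R = -170 − (-142) = -28 = 111100100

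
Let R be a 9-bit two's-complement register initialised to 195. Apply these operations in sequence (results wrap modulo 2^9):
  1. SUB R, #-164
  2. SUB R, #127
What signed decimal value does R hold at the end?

Start: R = 195 = 011000011.
R = 195 − (-164) = 359; wraps to -153 = 101100111
R = -153 − 127 = -280; wraps to 232 = 011101000

232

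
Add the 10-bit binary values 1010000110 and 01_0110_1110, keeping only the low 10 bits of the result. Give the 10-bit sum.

  1010000110
+ 0101101110
= 1111110100

1111110100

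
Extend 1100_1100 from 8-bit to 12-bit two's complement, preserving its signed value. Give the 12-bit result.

MSB of 11001100 is 1; replicate it into the new high bits.
1111|11001100 → 111111001100 (still -52).

111111001100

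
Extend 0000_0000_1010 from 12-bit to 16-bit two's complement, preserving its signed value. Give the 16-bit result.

MSB of 000000001010 is 0; replicate it into the new high bits.
0000|000000001010 → 0000000000001010 (still 10).

0000000000001010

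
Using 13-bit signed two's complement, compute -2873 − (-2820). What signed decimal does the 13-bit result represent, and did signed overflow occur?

-53; no overflow

-2873 → 1010011000111
-2820 → 1010011111100
Subtract via negate-and-add: invert 1010011111100 + 1 = 0101100000100 (i.e. 2820).
  1010011000111
+ 0101100000100
= 1111111001011
Result 1111111001011: MSB = 1 → 8139 − 8192 = -53.
Addends (after negating the subtrahend) have opposite signs, so signed overflow cannot occur.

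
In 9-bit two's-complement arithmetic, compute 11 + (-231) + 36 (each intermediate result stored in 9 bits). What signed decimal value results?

11 + (-231) = -220 (100100100)
-220 + 36 = -184 (101001000)

-184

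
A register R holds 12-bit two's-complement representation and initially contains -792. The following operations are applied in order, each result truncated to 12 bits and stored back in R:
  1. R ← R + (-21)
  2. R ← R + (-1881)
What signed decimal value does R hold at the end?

1402

Start: R = -792 = 110011101000.
R = -792 + (-21) = -813 = 110011010011
R = -813 + (-1881) = -2694; wraps to 1402 = 010101111010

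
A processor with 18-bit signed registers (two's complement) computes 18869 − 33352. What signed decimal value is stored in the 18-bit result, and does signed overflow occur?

-14483; no overflow

18869 → 000100100110110101
33352 → 001000001001001000
Subtract via negate-and-add: invert 001000001001001000 + 1 = 110111110110111000 (i.e. -33352).
  000100100110110101
+ 110111110110111000
= 111100011101101101
Result 111100011101101101: MSB = 1 → 247661 − 262144 = -14483.
Addends (after negating the subtrahend) have opposite signs, so signed overflow cannot occur.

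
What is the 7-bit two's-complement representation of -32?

|-32| = 32 = 0100000 in 7 bits.
Invert the bits: 1011111. Add 1: 1100000.

1100000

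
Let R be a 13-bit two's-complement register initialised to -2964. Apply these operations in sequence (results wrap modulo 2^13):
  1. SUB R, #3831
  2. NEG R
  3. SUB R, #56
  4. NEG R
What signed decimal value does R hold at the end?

1453

Start: R = -2964 = 1010001101100.
R = -2964 − 3831 = -6795; wraps to 1397 = 0010101110101
R = −(1397) = -1397 = 1101010001011
R = -1397 − 56 = -1453 = 1101001010011
R = −(-1453) = 1453 = 0010110101101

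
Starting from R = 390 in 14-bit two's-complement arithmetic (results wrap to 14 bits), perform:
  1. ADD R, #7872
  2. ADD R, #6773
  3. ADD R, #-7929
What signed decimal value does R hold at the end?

Start: R = 390 = 00000110000110.
R = 390 + 7872 = 8262; wraps to -8122 = 10000001000110
R = -8122 + 6773 = -1349 = 11101010111011
R = -1349 + (-7929) = -9278; wraps to 7106 = 01101111000010

7106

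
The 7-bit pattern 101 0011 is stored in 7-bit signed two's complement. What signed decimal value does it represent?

-45

MSB is 1, so the value is negative.
Unsigned reading: 83. Subtract 2^7 = 128: 83 − 128 = -45.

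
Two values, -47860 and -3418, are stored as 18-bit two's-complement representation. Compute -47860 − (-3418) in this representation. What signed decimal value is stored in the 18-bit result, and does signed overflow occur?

-47860 → 110100010100001100
-3418 → 111111001010100110
Subtract via negate-and-add: invert 111111001010100110 + 1 = 000000110101011010 (i.e. 3418).
  110100010100001100
+ 000000110101011010
= 110101001001100110
Result 110101001001100110: MSB = 1 → 217702 − 262144 = -44442.
Addends (after negating the subtrahend) have opposite signs, so signed overflow cannot occur.

-44442; no overflow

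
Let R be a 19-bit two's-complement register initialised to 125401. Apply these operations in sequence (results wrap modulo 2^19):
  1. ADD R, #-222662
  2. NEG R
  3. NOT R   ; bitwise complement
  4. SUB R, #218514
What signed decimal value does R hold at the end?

Start: R = 125401 = 0011110100111011001.
R = 125401 + (-222662) = -97261 = 1101000010000010011
R = −(-97261) = 97261 = 0010111101111101101
R = NOT 0010111101111101101 = 1101000010000010010 = -97262
R = -97262 − 218514 = -315776; wraps to 208512 = 0110010111010000000

208512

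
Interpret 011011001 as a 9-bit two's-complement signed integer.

MSB is 0, so the value is non-negative: 011011001 = 217.

217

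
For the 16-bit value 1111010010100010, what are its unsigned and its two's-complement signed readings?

unsigned = 62626, signed = -2910

Unsigned: 1111010010100010 = 62626.
Signed: MSB=1 → 62626 − 65536 = -2910.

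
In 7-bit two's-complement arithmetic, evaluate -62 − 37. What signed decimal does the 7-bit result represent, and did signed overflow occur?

29; overflow

-62 → 1000010
37 → 0100101
Subtract via negate-and-add: invert 0100101 + 1 = 1011011 (i.e. -37).
  1000010
+ 1011011
= 0011101  (discard carry-out 1)
Result 0011101: MSB = 0 → value 29.
Both addends (after negating the subtrahend) are negative but the stored result is non-negative: signed overflow. The true value -62 − 37 = -99 lies outside [-64, 63].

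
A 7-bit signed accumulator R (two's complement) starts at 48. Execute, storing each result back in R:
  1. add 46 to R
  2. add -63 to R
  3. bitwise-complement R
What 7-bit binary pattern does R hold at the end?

Start: R = 48 = 0110000.
R = 48 + 46 = 94; wraps to -34 = 1011110
R = -34 + (-63) = -97; wraps to 31 = 0011111
R = NOT 0011111 = 1100000 = -32

1100000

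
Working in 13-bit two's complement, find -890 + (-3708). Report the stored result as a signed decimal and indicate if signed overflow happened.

-890 → 1110010000110
-3708 → 1000110000100
  1110010000110
+ 1000110000100
= 0111000001010  (discard carry-out 1)
Result 0111000001010: MSB = 0 → value 3594.
Both addends are negative but the stored result is non-negative: signed overflow. The true value -890 + (-3708) = -4598 lies outside [-4096, 4095].

3594; overflow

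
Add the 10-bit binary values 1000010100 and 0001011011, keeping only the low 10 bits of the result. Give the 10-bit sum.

1001101111

  1000010100
+ 0001011011
= 1001101111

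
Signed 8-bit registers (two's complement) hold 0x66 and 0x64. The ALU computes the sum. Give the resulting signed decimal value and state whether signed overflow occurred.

-54; overflow

0x66 = 01100110 = 102 (signed)
0x64 = 01100100 = 100 (signed)
  01100110
+ 01100100
= 11001010
Result 11001010: MSB = 1 → 202 − 256 = -54.
Both addends are non-negative but the stored result is negative: signed overflow. The true value 102 + 100 = 202 lies outside [-128, 127].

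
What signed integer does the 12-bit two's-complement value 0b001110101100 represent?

MSB is 0, so the value is non-negative: 001110101100 = 940.

940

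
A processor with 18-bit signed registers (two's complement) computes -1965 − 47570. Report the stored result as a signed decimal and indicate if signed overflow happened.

-49535; no overflow

-1965 → 111111100001010011
47570 → 001011100111010010
Subtract via negate-and-add: invert 001011100111010010 + 1 = 110100011000101110 (i.e. -47570).
  111111100001010011
+ 110100011000101110
= 110011111010000001  (discard carry-out 1)
Result 110011111010000001: MSB = 1 → 212609 − 262144 = -49535.
Both addends (after negating the subtrahend) are negative and so is the stored result: no signed overflow.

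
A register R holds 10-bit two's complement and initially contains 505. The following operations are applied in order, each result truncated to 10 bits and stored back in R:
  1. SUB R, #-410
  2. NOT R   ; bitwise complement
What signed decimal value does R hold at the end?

108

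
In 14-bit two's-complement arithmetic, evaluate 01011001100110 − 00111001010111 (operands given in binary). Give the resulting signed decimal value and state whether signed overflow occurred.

2063; no overflow

01011001100110 = 5734 (signed)
00111001010111 = 3671 (signed)
Subtract via negate-and-add: invert 00111001010111 + 1 = 11000110101001 (i.e. -3671).
  01011001100110
+ 11000110101001
= 00100000001111  (discard carry-out 1)
Result 00100000001111: MSB = 0 → value 2063.
Addends (after negating the subtrahend) have opposite signs, so signed overflow cannot occur.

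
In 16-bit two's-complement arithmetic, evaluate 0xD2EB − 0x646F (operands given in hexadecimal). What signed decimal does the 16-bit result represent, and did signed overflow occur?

28284; overflow

0xD2EB = 1101001011101011 = -11541 (signed)
0x646F = 0110010001101111 = 25711 (signed)
Subtract via negate-and-add: invert 0110010001101111 + 1 = 1001101110010001 (i.e. -25711).
  1101001011101011
+ 1001101110010001
= 0110111001111100  (discard carry-out 1)
Result 0110111001111100: MSB = 0 → value 28284.
Both addends (after negating the subtrahend) are negative but the stored result is non-negative: signed overflow. The true value -11541 − 25711 = -37252 lies outside [-32768, 32767].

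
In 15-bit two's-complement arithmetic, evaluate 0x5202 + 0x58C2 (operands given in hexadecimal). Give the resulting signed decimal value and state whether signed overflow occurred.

10948; overflow

0x5202 = 101001000000010 = -11774 (signed)
0x58C2 = 101100011000010 = -10046 (signed)
  101001000000010
+ 101100011000010
= 010101011000100  (discard carry-out 1)
Result 010101011000100: MSB = 0 → value 10948.
Both addends are negative but the stored result is non-negative: signed overflow. The true value -11774 + (-10046) = -21820 lies outside [-16384, 16383].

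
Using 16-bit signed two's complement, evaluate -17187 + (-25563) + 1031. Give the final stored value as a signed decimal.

23817

-17187 + (-25563) = -42750 → wraps to 22786 (0101100100000010)
22786 + 1031 = 23817 (0101110100001001)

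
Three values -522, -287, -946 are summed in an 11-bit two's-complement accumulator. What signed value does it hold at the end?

293

-522 + (-287) = -809 (10011010111)
-809 + (-946) = -1755 → wraps to 293 (00100100101)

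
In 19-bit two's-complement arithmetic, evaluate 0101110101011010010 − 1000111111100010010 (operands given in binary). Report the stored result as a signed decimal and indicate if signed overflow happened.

-103488; overflow

0101110101011010010 = 191186 (signed)
1000111111100010010 = -229614 (signed)
Subtract via negate-and-add: invert 1000111111100010010 + 1 = 0111000000011101110 (i.e. 229614).
  0101110101011010010
+ 0111000000011101110
= 1100110101111000000
Result 1100110101111000000: MSB = 1 → 420800 − 524288 = -103488.
Both addends (after negating the subtrahend) are non-negative but the stored result is negative: signed overflow. The true value 191186 − (-229614) = 420800 lies outside [-262144, 262143].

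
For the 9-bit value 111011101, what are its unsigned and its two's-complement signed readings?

Unsigned: 111011101 = 477.
Signed: MSB=1 → 477 − 512 = -35.

unsigned = 477, signed = -35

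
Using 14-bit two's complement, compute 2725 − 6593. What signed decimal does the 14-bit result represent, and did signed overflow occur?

-3868; no overflow

2725 → 00101010100101
6593 → 01100111000001
Subtract via negate-and-add: invert 01100111000001 + 1 = 10011000111111 (i.e. -6593).
  00101010100101
+ 10011000111111
= 11000011100100
Result 11000011100100: MSB = 1 → 12516 − 16384 = -3868.
Addends (after negating the subtrahend) have opposite signs, so signed overflow cannot occur.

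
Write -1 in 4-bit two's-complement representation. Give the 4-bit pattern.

|-1| = 1 = 0001 in 4 bits.
Invert the bits: 1110. Add 1: 1111.
Check: 1111 reads as 15 − 16 = -1.

1111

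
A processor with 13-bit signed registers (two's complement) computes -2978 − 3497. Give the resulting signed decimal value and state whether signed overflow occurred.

1717; overflow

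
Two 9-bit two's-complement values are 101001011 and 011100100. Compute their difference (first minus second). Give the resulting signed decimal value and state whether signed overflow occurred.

103; overflow

101001011 = -181 (signed)
011100100 = 228 (signed)
Subtract via negate-and-add: invert 011100100 + 1 = 100011100 (i.e. -228).
  101001011
+ 100011100
= 001100111  (discard carry-out 1)
Result 001100111: MSB = 0 → value 103.
Both addends (after negating the subtrahend) are negative but the stored result is non-negative: signed overflow. The true value -181 − 228 = -409 lies outside [-256, 255].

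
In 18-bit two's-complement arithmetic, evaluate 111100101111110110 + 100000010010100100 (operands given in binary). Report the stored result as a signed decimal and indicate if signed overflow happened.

118938; overflow

111100101111110110 = -13322 (signed)
100000010010100100 = -129884 (signed)
  111100101111110110
+ 100000010010100100
= 011101000010011010  (discard carry-out 1)
Result 011101000010011010: MSB = 0 → value 118938.
Both addends are negative but the stored result is non-negative: signed overflow. The true value -13322 + (-129884) = -143206 lies outside [-131072, 131071].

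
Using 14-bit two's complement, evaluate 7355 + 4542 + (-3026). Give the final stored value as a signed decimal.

7355 + 4542 = 11897 → wraps to -4487 (10111001111001)
-4487 + (-3026) = -7513 (10001010100111)

-7513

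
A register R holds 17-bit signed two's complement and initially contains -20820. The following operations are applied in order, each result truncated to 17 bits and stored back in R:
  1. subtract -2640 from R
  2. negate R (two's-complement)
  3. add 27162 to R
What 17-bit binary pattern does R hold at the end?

Start: R = -20820 = 11010111010101100.
R = -20820 − (-2640) = -18180 = 11011100011111100
R = −(-18180) = 18180 = 00100011100000100
R = 18180 + 27162 = 45342 = 01011000100011110

01011000100011110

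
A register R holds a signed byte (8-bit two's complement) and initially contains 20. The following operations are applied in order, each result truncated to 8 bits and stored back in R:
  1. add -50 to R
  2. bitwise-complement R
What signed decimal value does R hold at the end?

29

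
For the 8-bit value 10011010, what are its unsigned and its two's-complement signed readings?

unsigned = 154, signed = -102

Unsigned: 10011010 = 154.
Signed: MSB=1 → 154 − 256 = -102.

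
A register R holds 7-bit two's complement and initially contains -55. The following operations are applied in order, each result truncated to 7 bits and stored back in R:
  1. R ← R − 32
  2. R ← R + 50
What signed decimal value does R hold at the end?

-37

Start: R = -55 = 1001001.
R = -55 − 32 = -87; wraps to 41 = 0101001
R = 41 + 50 = 91; wraps to -37 = 1011011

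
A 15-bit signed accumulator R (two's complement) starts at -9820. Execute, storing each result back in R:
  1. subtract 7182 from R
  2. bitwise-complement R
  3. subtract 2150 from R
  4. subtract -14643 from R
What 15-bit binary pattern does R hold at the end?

111001100110110

Start: R = -9820 = 101100110100100.
R = -9820 − 7182 = -17002; wraps to 15766 = 011110110010110
R = NOT 011110110010110 = 100001001101001 = -15767
R = -15767 − 2150 = -17917; wraps to 14851 = 011101000000011
R = 14851 − (-14643) = 29494; wraps to -3274 = 111001100110110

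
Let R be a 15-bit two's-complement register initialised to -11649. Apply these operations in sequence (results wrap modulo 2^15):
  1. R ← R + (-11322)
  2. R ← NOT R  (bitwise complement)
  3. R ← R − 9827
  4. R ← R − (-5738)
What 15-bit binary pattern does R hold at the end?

Start: R = -11649 = 101001001111111.
R = -11649 + (-11322) = -22971; wraps to 9797 = 010011001000101
R = NOT 010011001000101 = 101100110111010 = -9798
R = -9798 − 9827 = -19625; wraps to 13143 = 011001101010111
R = 13143 − (-5738) = 18881; wraps to -13887 = 100100111000001

100100111000001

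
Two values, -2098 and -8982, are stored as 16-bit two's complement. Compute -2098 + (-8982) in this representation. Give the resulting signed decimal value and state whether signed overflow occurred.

-11080; no overflow

-2098 → 1111011111001110
-8982 → 1101110011101010
  1111011111001110
+ 1101110011101010
= 1101010010111000  (discard carry-out 1)
Result 1101010010111000: MSB = 1 → 54456 − 65536 = -11080.
Both addends are negative and so is the stored result: no signed overflow.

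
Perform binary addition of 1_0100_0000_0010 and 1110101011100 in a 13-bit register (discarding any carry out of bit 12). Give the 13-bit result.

1000101011110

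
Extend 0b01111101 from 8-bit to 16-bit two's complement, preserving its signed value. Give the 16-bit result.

MSB of 01111101 is 0; replicate it into the new high bits.
00000000|01111101 → 0000000001111101 (still 125).

0000000001111101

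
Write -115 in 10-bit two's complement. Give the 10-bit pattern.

1110001101

|-115| = 115 = 0001110011 in 10 bits.
Invert the bits: 1110001100. Add 1: 1110001101.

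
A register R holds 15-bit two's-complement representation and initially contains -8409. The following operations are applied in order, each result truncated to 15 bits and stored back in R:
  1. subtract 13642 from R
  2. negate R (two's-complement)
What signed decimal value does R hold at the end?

-10717

Start: R = -8409 = 101111100100111.
R = -8409 − 13642 = -22051; wraps to 10717 = 010100111011101
R = −(10717) = -10717 = 101011000100011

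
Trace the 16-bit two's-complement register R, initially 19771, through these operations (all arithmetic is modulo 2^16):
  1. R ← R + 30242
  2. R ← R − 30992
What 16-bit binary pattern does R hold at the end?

Start: R = 19771 = 0100110100111011.
R = 19771 + 30242 = 50013; wraps to -15523 = 1100001101011101
R = -15523 − 30992 = -46515; wraps to 19021 = 0100101001001101

0100101001001101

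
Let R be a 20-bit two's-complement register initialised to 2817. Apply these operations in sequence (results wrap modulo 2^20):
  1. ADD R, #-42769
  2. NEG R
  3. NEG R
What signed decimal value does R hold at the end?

Start: R = 2817 = 00000000101100000001.
R = 2817 + (-42769) = -39952 = 11110110001111110000
R = −(-39952) = 39952 = 00001001110000010000
R = −(39952) = -39952 = 11110110001111110000

-39952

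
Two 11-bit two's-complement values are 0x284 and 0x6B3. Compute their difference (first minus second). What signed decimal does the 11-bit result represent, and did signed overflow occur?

977; no overflow

0x284 = 01010000100 = 644 (signed)
0x6B3 = 11010110011 = -333 (signed)
Subtract via negate-and-add: invert 11010110011 + 1 = 00101001101 (i.e. 333).
  01010000100
+ 00101001101
= 01111010001
Result 01111010001: MSB = 0 → value 977.
Both addends (after negating the subtrahend) are non-negative and so is the stored result: no signed overflow.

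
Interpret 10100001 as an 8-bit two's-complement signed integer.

-95

MSB is 1, so the value is negative.
Unsigned reading: 161. Subtract 2^8 = 256: 161 − 256 = -95.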